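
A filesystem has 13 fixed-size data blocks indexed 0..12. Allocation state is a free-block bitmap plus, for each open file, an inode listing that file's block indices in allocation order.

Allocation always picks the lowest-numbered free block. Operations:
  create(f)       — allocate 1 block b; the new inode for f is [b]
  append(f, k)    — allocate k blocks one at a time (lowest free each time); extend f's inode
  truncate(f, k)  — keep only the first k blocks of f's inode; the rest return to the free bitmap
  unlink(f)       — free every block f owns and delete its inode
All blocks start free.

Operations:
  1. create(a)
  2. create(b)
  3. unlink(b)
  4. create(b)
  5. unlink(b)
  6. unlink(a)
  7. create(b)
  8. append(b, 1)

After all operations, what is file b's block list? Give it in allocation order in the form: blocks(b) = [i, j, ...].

blocks(b) = [0, 1]

after create(a) → a:[0]  free=[F............]
after create(b) → a:[0], b:[1]  free=[FF...........]
after unlink(b) → a:[0]  free=[F............]
after create(b) → a:[0], b:[1]  free=[FF...........]
after unlink(b) → a:[0]  free=[F............]
after unlink(a) →   free=[.............]
after create(b) → b:[0]  free=[F............]
after append(b, 1) → b:[0, 1]  free=[FF...........]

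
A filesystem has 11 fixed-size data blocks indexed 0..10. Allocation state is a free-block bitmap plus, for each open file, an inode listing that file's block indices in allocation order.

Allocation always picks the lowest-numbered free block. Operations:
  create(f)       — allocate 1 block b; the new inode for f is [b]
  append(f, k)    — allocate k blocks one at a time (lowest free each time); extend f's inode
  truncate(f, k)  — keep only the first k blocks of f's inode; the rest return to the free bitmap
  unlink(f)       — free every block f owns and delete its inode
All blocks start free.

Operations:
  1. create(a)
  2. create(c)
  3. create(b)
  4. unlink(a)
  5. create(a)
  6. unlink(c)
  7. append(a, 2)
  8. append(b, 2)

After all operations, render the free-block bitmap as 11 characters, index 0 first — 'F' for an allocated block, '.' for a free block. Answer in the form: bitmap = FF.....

create(a): bitmap=F.......... | a=[0]
create(c): bitmap=FF......... | a=[0] c=[1]
create(b): bitmap=FFF........ | a=[0] b=[2] c=[1]
unlink(a): bitmap=.FF........ | b=[2] c=[1]
create(a): bitmap=FFF........ | a=[0] b=[2] c=[1]
unlink(c): bitmap=F.F........ | a=[0] b=[2]
append(a, 2): bitmap=FFFF....... | a=[0, 1, 3] b=[2]
append(b, 2): bitmap=FFFFFF..... | a=[0, 1, 3] b=[2, 4, 5]

bitmap = FFFFFF.....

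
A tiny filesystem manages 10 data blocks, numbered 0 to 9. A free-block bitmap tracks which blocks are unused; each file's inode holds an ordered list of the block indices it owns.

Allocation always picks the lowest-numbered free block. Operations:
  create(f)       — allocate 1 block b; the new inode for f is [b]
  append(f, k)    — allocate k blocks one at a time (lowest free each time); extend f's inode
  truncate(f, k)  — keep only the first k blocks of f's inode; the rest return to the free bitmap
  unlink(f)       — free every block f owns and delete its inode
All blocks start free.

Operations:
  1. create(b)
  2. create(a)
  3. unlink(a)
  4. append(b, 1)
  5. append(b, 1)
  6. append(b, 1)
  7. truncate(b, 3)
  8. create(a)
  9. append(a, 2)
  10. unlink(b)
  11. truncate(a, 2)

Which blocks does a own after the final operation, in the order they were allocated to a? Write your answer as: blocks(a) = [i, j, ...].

blocks(a) = [3, 4]

after create(b) → b:[0]  free=[F.........]
after create(a) → a:[1], b:[0]  free=[FF........]
after unlink(a) → b:[0]  free=[F.........]
after append(b, 1) → b:[0, 1]  free=[FF........]
after append(b, 1) → b:[0, 1, 2]  free=[FFF.......]
after append(b, 1) → b:[0, 1, 2, 3]  free=[FFFF......]
after truncate(b, 3) → b:[0, 1, 2]  free=[FFF.......]
after create(a) → a:[3], b:[0, 1, 2]  free=[FFFF......]
after append(a, 2) → a:[3, 4, 5], b:[0, 1, 2]  free=[FFFFFF....]
after unlink(b) → a:[3, 4, 5]  free=[...FFF....]
after truncate(a, 2) → a:[3, 4]  free=[...FF.....]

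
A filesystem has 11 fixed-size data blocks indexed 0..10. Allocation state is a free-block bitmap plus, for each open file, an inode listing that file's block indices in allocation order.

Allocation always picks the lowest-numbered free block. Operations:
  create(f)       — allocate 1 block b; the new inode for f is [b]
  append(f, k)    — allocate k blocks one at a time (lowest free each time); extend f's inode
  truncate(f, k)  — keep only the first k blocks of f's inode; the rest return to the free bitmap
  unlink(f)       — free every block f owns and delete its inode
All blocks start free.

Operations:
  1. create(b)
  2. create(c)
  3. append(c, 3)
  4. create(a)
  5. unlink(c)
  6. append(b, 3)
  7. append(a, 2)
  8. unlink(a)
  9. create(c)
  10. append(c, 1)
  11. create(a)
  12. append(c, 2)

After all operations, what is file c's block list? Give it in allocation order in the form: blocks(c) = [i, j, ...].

  1. create(b)  ⇒  F..........  {b→[0]}
  2. create(c)  ⇒  FF.........  {b→[0]; c→[1]}
  3. append(c, 3)  ⇒  FFFFF......  {b→[0]; c→[1, 2, 3, 4]}
  4. create(a)  ⇒  FFFFFF.....  {a→[5]; b→[0]; c→[1, 2, 3, 4]}
  5. unlink(c)  ⇒  F....F.....  {a→[5]; b→[0]}
  6. append(b, 3)  ⇒  FFFF.F.....  {a→[5]; b→[0, 1, 2, 3]}
  7. append(a, 2)  ⇒  FFFFFFF....  {a→[5, 4, 6]; b→[0, 1, 2, 3]}
  8. unlink(a)  ⇒  FFFF.......  {b→[0, 1, 2, 3]}
  9. create(c)  ⇒  FFFFF......  {b→[0, 1, 2, 3]; c→[4]}
  10. append(c, 1)  ⇒  FFFFFF.....  {b→[0, 1, 2, 3]; c→[4, 5]}
  11. create(a)  ⇒  FFFFFFF....  {a→[6]; b→[0, 1, 2, 3]; c→[4, 5]}
  12. append(c, 2)  ⇒  FFFFFFFFF..  {a→[6]; b→[0, 1, 2, 3]; c→[4, 5, 7, 8]}

blocks(c) = [4, 5, 7, 8]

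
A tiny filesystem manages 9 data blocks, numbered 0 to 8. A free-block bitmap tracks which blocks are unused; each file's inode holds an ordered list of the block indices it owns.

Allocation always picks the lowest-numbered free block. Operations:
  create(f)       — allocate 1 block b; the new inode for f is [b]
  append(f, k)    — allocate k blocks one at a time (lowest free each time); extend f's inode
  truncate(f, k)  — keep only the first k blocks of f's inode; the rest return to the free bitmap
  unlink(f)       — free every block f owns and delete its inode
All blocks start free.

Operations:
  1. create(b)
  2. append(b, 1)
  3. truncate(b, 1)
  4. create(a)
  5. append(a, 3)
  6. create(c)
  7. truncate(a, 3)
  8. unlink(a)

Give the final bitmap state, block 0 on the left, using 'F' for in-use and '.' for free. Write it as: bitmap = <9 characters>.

  1. create(b)  ⇒  F........  {b→[0]}
  2. append(b, 1)  ⇒  FF.......  {b→[0, 1]}
  3. truncate(b, 1)  ⇒  F........  {b→[0]}
  4. create(a)  ⇒  FF.......  {a→[1]; b→[0]}
  5. append(a, 3)  ⇒  FFFFF....  {a→[1, 2, 3, 4]; b→[0]}
  6. create(c)  ⇒  FFFFFF...  {a→[1, 2, 3, 4]; b→[0]; c→[5]}
  7. truncate(a, 3)  ⇒  FFFF.F...  {a→[1, 2, 3]; b→[0]; c→[5]}
  8. unlink(a)  ⇒  F....F...  {b→[0]; c→[5]}

bitmap = F....F...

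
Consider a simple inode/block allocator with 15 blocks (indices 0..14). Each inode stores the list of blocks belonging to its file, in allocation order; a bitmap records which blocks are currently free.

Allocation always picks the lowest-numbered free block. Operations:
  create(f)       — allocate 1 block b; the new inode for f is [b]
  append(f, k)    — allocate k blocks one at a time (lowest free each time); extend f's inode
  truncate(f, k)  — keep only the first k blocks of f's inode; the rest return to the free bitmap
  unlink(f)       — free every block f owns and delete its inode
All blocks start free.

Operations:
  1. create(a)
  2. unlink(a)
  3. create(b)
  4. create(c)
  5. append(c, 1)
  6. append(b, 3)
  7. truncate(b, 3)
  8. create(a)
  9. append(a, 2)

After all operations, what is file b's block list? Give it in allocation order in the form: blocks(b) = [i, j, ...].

after create(a) → a:[0]  free=[F..............]
after unlink(a) →   free=[...............]
after create(b) → b:[0]  free=[F..............]
after create(c) → b:[0], c:[1]  free=[FF.............]
after append(c, 1) → b:[0], c:[1, 2]  free=[FFF............]
after append(b, 3) → b:[0, 3, 4, 5], c:[1, 2]  free=[FFFFFF.........]
after truncate(b, 3) → b:[0, 3, 4], c:[1, 2]  free=[FFFFF..........]
after create(a) → a:[5], b:[0, 3, 4], c:[1, 2]  free=[FFFFFF.........]
after append(a, 2) → a:[5, 6, 7], b:[0, 3, 4], c:[1, 2]  free=[FFFFFFFF.......]

blocks(b) = [0, 3, 4]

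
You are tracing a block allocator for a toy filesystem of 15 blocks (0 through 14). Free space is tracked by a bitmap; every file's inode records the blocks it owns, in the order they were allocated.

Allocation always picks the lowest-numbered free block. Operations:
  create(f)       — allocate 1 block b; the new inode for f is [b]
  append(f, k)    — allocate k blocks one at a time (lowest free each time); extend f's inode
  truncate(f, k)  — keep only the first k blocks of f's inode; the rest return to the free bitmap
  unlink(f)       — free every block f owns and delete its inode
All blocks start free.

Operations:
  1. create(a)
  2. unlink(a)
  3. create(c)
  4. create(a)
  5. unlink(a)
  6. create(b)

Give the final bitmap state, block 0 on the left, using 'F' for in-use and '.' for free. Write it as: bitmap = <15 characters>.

bitmap = FF.............

create(a): bitmap=F.............. | a=[0]
unlink(a): bitmap=............... | 
create(c): bitmap=F.............. | c=[0]
create(a): bitmap=FF............. | a=[1] c=[0]
unlink(a): bitmap=F.............. | c=[0]
create(b): bitmap=FF............. | b=[1] c=[0]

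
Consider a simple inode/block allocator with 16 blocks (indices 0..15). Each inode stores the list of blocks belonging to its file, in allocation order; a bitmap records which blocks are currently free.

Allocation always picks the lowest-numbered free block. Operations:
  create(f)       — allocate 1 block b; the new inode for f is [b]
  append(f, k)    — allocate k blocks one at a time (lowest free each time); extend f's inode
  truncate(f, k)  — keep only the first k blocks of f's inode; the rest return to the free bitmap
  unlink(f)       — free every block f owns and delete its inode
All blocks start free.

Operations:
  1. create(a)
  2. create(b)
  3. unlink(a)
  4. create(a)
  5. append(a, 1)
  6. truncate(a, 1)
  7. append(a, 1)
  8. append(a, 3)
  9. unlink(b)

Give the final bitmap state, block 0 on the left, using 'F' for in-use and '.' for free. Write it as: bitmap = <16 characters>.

[1] create(a) — a=0 (map F...............)
[2] create(b) — a=0 b=1 (map FF..............)
[3] unlink(a) — b=1 (map .F..............)
[4] create(a) — a=0 b=1 (map FF..............)
[5] append(a, 1) — a=0,2 b=1 (map FFF.............)
[6] truncate(a, 1) — a=0 b=1 (map FF..............)
[7] append(a, 1) — a=0,2 b=1 (map FFF.............)
[8] append(a, 3) — a=0,2,3,4,5 b=1 (map FFFFFF..........)
[9] unlink(b) — a=0,2,3,4,5 (map F.FFFF..........)

bitmap = F.FFFF..........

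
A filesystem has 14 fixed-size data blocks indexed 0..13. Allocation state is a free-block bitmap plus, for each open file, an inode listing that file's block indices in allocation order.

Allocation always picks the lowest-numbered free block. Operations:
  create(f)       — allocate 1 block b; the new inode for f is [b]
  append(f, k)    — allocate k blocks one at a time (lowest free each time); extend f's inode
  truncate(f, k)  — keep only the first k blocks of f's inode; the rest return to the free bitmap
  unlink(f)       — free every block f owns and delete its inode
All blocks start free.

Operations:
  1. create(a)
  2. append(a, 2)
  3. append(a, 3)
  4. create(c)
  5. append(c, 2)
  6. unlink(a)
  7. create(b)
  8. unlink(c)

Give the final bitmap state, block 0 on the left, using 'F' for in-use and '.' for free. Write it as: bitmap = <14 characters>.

after create(a) → a:[0]  free=[F.............]
after append(a, 2) → a:[0, 1, 2]  free=[FFF...........]
after append(a, 3) → a:[0, 1, 2, 3, 4, 5]  free=[FFFFFF........]
after create(c) → a:[0, 1, 2, 3, 4, 5], c:[6]  free=[FFFFFFF.......]
after append(c, 2) → a:[0, 1, 2, 3, 4, 5], c:[6, 7, 8]  free=[FFFFFFFFF.....]
after unlink(a) → c:[6, 7, 8]  free=[......FFF.....]
after create(b) → b:[0], c:[6, 7, 8]  free=[F.....FFF.....]
after unlink(c) → b:[0]  free=[F.............]

bitmap = F.............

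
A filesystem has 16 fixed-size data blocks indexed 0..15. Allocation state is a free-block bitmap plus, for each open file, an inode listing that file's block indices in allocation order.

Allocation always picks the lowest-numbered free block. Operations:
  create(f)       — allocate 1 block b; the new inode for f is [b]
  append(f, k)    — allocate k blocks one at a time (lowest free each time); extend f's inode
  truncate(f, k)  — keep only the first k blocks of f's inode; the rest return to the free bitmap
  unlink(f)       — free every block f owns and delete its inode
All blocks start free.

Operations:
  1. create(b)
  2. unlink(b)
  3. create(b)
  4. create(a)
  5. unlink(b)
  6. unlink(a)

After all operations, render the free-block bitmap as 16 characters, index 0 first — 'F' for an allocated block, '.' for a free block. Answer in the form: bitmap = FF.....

after create(b) → b:[0]  free=[F...............]
after unlink(b) →   free=[................]
after create(b) → b:[0]  free=[F...............]
after create(a) → a:[1], b:[0]  free=[FF..............]
after unlink(b) → a:[1]  free=[.F..............]
after unlink(a) →   free=[................]

bitmap = ................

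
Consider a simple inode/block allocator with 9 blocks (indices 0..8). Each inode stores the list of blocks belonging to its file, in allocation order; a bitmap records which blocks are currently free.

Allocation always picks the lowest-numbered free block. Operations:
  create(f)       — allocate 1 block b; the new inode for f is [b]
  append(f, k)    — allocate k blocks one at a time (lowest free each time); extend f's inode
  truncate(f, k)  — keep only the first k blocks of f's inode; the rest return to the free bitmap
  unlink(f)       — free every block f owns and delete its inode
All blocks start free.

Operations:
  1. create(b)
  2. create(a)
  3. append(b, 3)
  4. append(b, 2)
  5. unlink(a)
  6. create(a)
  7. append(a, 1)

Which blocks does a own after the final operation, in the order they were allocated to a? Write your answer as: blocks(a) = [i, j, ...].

blocks(a) = [1, 7]

create(b): bitmap=F........ | b=[0]
create(a): bitmap=FF....... | a=[1] b=[0]
append(b, 3): bitmap=FFFFF.... | a=[1] b=[0, 2, 3, 4]
append(b, 2): bitmap=FFFFFFF.. | a=[1] b=[0, 2, 3, 4, 5, 6]
unlink(a): bitmap=F.FFFFF.. | b=[0, 2, 3, 4, 5, 6]
create(a): bitmap=FFFFFFF.. | a=[1] b=[0, 2, 3, 4, 5, 6]
append(a, 1): bitmap=FFFFFFFF. | a=[1, 7] b=[0, 2, 3, 4, 5, 6]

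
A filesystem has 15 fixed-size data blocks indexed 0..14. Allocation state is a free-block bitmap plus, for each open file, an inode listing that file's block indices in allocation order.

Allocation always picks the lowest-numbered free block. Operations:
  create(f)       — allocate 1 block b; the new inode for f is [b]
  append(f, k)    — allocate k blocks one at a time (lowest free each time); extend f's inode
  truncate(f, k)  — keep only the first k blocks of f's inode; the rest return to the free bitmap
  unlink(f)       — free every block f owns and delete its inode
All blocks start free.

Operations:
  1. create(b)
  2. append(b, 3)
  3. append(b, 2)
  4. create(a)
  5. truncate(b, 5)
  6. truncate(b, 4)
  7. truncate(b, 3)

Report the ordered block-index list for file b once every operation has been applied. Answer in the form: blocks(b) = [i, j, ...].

[1] create(b) — b=0 (map F..............)
[2] append(b, 3) — b=0,1,2,3 (map FFFF...........)
[3] append(b, 2) — b=0,1,2,3,4,5 (map FFFFFF.........)
[4] create(a) — a=6 b=0,1,2,3,4,5 (map FFFFFFF........)
[5] truncate(b, 5) — a=6 b=0,1,2,3,4 (map FFFFF.F........)
[6] truncate(b, 4) — a=6 b=0,1,2,3 (map FFFF..F........)
[7] truncate(b, 3) — a=6 b=0,1,2 (map FFF...F........)

blocks(b) = [0, 1, 2]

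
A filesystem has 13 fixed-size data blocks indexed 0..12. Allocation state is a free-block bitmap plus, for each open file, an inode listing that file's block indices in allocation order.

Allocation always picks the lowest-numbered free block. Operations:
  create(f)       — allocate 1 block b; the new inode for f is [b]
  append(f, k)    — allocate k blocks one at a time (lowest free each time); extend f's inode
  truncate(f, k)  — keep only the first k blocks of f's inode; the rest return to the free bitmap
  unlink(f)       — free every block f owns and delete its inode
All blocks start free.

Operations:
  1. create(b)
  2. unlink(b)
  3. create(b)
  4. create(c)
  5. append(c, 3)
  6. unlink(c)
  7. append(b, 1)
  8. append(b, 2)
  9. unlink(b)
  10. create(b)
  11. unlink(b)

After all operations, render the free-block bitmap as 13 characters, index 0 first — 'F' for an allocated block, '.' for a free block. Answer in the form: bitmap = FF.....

after create(b) → b:[0]  free=[F............]
after unlink(b) →   free=[.............]
after create(b) → b:[0]  free=[F............]
after create(c) → b:[0], c:[1]  free=[FF...........]
after append(c, 3) → b:[0], c:[1, 2, 3, 4]  free=[FFFFF........]
after unlink(c) → b:[0]  free=[F............]
after append(b, 1) → b:[0, 1]  free=[FF...........]
after append(b, 2) → b:[0, 1, 2, 3]  free=[FFFF.........]
after unlink(b) →   free=[.............]
after create(b) → b:[0]  free=[F............]
after unlink(b) →   free=[.............]

bitmap = .............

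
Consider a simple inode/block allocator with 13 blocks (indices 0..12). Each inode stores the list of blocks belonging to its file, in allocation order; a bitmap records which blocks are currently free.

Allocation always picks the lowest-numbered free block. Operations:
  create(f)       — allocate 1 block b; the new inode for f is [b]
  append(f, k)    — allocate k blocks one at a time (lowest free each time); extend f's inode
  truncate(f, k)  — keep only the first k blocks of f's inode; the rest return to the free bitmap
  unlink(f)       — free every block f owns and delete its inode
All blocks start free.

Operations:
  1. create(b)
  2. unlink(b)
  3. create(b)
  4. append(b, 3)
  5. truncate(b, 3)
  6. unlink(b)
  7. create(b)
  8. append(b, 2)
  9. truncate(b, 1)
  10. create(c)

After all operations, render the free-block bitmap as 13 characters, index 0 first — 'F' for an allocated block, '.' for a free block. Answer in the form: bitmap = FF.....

bitmap = FF...........

after create(b) → b:[0]  free=[F............]
after unlink(b) →   free=[.............]
after create(b) → b:[0]  free=[F............]
after append(b, 3) → b:[0, 1, 2, 3]  free=[FFFF.........]
after truncate(b, 3) → b:[0, 1, 2]  free=[FFF..........]
after unlink(b) →   free=[.............]
after create(b) → b:[0]  free=[F............]
after append(b, 2) → b:[0, 1, 2]  free=[FFF..........]
after truncate(b, 1) → b:[0]  free=[F............]
after create(c) → b:[0], c:[1]  free=[FF...........]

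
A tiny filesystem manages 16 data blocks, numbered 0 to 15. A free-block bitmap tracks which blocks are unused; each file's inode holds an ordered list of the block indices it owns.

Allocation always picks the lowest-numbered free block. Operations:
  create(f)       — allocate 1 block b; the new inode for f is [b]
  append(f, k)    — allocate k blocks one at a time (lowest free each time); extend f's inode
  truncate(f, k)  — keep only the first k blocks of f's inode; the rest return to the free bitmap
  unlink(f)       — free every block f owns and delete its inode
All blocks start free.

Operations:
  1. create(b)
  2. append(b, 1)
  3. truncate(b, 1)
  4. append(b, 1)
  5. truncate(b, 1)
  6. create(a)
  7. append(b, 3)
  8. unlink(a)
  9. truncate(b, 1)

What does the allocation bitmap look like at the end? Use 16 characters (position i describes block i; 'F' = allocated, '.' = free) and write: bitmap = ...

  1. create(b)  ⇒  F...............  {b→[0]}
  2. append(b, 1)  ⇒  FF..............  {b→[0, 1]}
  3. truncate(b, 1)  ⇒  F...............  {b→[0]}
  4. append(b, 1)  ⇒  FF..............  {b→[0, 1]}
  5. truncate(b, 1)  ⇒  F...............  {b→[0]}
  6. create(a)  ⇒  FF..............  {a→[1]; b→[0]}
  7. append(b, 3)  ⇒  FFFFF...........  {a→[1]; b→[0, 2, 3, 4]}
  8. unlink(a)  ⇒  F.FFF...........  {b→[0, 2, 3, 4]}
  9. truncate(b, 1)  ⇒  F...............  {b→[0]}

bitmap = F...............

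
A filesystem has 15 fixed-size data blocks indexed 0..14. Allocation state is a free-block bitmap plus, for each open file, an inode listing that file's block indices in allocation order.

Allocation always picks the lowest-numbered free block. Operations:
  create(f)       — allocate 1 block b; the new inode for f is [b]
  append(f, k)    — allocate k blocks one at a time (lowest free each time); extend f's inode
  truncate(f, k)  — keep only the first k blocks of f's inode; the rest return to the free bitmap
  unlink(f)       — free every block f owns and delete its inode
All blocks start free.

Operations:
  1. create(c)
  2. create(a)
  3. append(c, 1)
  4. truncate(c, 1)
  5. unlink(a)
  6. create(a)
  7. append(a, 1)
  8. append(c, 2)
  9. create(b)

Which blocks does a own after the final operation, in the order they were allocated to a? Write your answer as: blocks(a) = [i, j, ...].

after create(c) → c:[0]  free=[F..............]
after create(a) → a:[1], c:[0]  free=[FF.............]
after append(c, 1) → a:[1], c:[0, 2]  free=[FFF............]
after truncate(c, 1) → a:[1], c:[0]  free=[FF.............]
after unlink(a) → c:[0]  free=[F..............]
after create(a) → a:[1], c:[0]  free=[FF.............]
after append(a, 1) → a:[1, 2], c:[0]  free=[FFF............]
after append(c, 2) → a:[1, 2], c:[0, 3, 4]  free=[FFFFF..........]
after create(b) → a:[1, 2], b:[5], c:[0, 3, 4]  free=[FFFFFF.........]

blocks(a) = [1, 2]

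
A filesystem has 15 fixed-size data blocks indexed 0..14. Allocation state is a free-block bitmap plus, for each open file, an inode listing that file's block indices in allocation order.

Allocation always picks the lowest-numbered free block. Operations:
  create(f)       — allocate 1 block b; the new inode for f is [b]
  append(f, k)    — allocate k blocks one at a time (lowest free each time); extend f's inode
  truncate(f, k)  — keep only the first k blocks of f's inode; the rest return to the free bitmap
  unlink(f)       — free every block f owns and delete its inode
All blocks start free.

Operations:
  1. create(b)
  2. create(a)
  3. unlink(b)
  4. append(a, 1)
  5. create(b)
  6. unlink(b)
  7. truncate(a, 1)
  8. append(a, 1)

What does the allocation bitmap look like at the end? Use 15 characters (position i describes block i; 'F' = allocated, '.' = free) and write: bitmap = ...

after create(b) → b:[0]  free=[F..............]
after create(a) → a:[1], b:[0]  free=[FF.............]
after unlink(b) → a:[1]  free=[.F.............]
after append(a, 1) → a:[1, 0]  free=[FF.............]
after create(b) → a:[1, 0], b:[2]  free=[FFF............]
after unlink(b) → a:[1, 0]  free=[FF.............]
after truncate(a, 1) → a:[1]  free=[.F.............]
after append(a, 1) → a:[1, 0]  free=[FF.............]

bitmap = FF.............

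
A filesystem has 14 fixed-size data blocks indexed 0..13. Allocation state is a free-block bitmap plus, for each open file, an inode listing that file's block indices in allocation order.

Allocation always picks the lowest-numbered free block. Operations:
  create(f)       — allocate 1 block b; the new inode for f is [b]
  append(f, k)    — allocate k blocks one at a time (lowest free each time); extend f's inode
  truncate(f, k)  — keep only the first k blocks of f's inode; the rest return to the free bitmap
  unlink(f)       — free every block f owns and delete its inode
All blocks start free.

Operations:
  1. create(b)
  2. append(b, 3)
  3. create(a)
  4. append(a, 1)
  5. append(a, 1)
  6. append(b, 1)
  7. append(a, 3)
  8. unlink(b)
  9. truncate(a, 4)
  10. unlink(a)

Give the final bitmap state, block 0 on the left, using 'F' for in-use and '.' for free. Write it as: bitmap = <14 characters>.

create(b): bitmap=F............. | b=[0]
append(b, 3): bitmap=FFFF.......... | b=[0, 1, 2, 3]
create(a): bitmap=FFFFF......... | a=[4] b=[0, 1, 2, 3]
append(a, 1): bitmap=FFFFFF........ | a=[4, 5] b=[0, 1, 2, 3]
append(a, 1): bitmap=FFFFFFF....... | a=[4, 5, 6] b=[0, 1, 2, 3]
append(b, 1): bitmap=FFFFFFFF...... | a=[4, 5, 6] b=[0, 1, 2, 3, 7]
append(a, 3): bitmap=FFFFFFFFFFF... | a=[4, 5, 6, 8, 9, 10] b=[0, 1, 2, 3, 7]
unlink(b): bitmap=....FFF.FFF... | a=[4, 5, 6, 8, 9, 10]
truncate(a, 4): bitmap=....FFF.F..... | a=[4, 5, 6, 8]
unlink(a): bitmap=.............. | 

bitmap = ..............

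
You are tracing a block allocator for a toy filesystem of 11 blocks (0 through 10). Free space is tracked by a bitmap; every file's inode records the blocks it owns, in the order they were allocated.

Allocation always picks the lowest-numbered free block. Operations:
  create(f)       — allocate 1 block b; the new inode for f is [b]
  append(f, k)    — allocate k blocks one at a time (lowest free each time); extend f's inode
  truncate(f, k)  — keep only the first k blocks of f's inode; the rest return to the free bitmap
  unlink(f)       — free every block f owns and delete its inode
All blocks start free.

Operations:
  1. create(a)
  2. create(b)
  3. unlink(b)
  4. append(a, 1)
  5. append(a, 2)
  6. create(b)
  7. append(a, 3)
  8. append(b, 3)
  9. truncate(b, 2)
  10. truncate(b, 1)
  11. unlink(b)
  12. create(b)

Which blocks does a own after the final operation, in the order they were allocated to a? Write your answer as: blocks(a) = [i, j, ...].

create(a): bitmap=F.......... | a=[0]
create(b): bitmap=FF......... | a=[0] b=[1]
unlink(b): bitmap=F.......... | a=[0]
append(a, 1): bitmap=FF......... | a=[0, 1]
append(a, 2): bitmap=FFFF....... | a=[0, 1, 2, 3]
create(b): bitmap=FFFFF...... | a=[0, 1, 2, 3] b=[4]
append(a, 3): bitmap=FFFFFFFF... | a=[0, 1, 2, 3, 5, 6, 7] b=[4]
append(b, 3): bitmap=FFFFFFFFFFF | a=[0, 1, 2, 3, 5, 6, 7] b=[4, 8, 9, 10]
truncate(b, 2): bitmap=FFFFFFFFF.. | a=[0, 1, 2, 3, 5, 6, 7] b=[4, 8]
truncate(b, 1): bitmap=FFFFFFFF... | a=[0, 1, 2, 3, 5, 6, 7] b=[4]
unlink(b): bitmap=FFFF.FFF... | a=[0, 1, 2, 3, 5, 6, 7]
create(b): bitmap=FFFFFFFF... | a=[0, 1, 2, 3, 5, 6, 7] b=[4]

blocks(a) = [0, 1, 2, 3, 5, 6, 7]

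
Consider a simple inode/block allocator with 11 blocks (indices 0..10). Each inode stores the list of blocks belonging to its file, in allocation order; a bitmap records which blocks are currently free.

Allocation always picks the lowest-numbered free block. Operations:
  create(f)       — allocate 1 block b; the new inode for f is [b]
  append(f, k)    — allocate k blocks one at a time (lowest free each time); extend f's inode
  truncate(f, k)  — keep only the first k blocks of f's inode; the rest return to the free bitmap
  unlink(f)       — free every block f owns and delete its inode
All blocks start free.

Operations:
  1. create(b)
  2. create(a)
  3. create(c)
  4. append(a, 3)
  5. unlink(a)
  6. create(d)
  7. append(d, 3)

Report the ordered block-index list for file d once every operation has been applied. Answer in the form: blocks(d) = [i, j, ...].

blocks(d) = [1, 3, 4, 5]

after create(b) → b:[0]  free=[F..........]
after create(a) → a:[1], b:[0]  free=[FF.........]
after create(c) → a:[1], b:[0], c:[2]  free=[FFF........]
after append(a, 3) → a:[1, 3, 4, 5], b:[0], c:[2]  free=[FFFFFF.....]
after unlink(a) → b:[0], c:[2]  free=[F.F........]
after create(d) → b:[0], c:[2], d:[1]  free=[FFF........]
after append(d, 3) → b:[0], c:[2], d:[1, 3, 4, 5]  free=[FFFFFF.....]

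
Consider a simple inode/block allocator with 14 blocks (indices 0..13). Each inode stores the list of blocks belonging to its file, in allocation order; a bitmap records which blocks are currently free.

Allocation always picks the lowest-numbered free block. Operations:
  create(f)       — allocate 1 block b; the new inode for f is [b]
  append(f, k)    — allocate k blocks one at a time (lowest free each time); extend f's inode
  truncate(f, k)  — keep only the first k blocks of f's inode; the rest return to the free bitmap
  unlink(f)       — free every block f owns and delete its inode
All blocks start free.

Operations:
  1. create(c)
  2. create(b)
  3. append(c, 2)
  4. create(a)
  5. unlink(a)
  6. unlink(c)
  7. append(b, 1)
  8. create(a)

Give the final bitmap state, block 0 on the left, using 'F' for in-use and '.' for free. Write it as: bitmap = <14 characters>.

bitmap = FFF...........

[1] create(c) — c=0 (map F.............)
[2] create(b) — b=1 c=0 (map FF............)
[3] append(c, 2) — b=1 c=0,2,3 (map FFFF..........)
[4] create(a) — a=4 b=1 c=0,2,3 (map FFFFF.........)
[5] unlink(a) — b=1 c=0,2,3 (map FFFF..........)
[6] unlink(c) — b=1 (map .F............)
[7] append(b, 1) — b=1,0 (map FF............)
[8] create(a) — a=2 b=1,0 (map FFF...........)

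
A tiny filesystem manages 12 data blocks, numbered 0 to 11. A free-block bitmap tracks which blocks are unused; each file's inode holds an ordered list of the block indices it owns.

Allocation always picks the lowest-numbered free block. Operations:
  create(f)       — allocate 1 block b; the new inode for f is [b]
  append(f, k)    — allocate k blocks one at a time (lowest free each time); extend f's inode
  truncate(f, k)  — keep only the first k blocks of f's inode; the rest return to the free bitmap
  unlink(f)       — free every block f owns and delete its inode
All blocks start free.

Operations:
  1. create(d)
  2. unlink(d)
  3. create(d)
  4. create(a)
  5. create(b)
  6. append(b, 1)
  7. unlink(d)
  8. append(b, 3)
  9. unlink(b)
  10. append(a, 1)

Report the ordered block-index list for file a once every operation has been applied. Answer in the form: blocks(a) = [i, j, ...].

blocks(a) = [1, 0]

[1] create(d) — d=0 (map F...........)
[2] unlink(d) —  (map ............)
[3] create(d) — d=0 (map F...........)
[4] create(a) — a=1 d=0 (map FF..........)
[5] create(b) — a=1 b=2 d=0 (map FFF.........)
[6] append(b, 1) — a=1 b=2,3 d=0 (map FFFF........)
[7] unlink(d) — a=1 b=2,3 (map .FFF........)
[8] append(b, 3) — a=1 b=2,3,0,4,5 (map FFFFFF......)
[9] unlink(b) — a=1 (map .F..........)
[10] append(a, 1) — a=1,0 (map FF..........)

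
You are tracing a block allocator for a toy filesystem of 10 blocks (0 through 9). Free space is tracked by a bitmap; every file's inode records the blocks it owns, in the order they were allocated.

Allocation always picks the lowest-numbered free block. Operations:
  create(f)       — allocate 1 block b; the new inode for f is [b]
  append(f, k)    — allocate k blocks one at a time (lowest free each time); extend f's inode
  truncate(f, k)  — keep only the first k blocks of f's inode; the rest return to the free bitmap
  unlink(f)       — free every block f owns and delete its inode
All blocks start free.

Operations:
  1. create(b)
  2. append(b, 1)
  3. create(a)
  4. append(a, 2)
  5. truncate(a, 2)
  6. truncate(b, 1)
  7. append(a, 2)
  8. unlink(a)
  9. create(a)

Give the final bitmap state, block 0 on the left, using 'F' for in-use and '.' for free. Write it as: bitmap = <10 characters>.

create(b): bitmap=F......... | b=[0]
append(b, 1): bitmap=FF........ | b=[0, 1]
create(a): bitmap=FFF....... | a=[2] b=[0, 1]
append(a, 2): bitmap=FFFFF..... | a=[2, 3, 4] b=[0, 1]
truncate(a, 2): bitmap=FFFF...... | a=[2, 3] b=[0, 1]
truncate(b, 1): bitmap=F.FF...... | a=[2, 3] b=[0]
append(a, 2): bitmap=FFFFF..... | a=[2, 3, 1, 4] b=[0]
unlink(a): bitmap=F......... | b=[0]
create(a): bitmap=FF........ | a=[1] b=[0]

bitmap = FF........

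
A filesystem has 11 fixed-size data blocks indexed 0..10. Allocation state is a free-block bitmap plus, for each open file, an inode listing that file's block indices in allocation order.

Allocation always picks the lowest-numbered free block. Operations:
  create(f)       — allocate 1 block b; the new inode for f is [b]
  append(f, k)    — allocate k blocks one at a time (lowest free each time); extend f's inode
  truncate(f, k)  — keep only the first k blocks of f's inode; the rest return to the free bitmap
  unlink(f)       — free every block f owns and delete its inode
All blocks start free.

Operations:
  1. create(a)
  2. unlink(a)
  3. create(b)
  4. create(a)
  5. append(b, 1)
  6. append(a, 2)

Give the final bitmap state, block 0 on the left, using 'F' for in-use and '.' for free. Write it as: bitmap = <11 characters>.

after create(a) → a:[0]  free=[F..........]
after unlink(a) →   free=[...........]
after create(b) → b:[0]  free=[F..........]
after create(a) → a:[1], b:[0]  free=[FF.........]
after append(b, 1) → a:[1], b:[0, 2]  free=[FFF........]
after append(a, 2) → a:[1, 3, 4], b:[0, 2]  free=[FFFFF......]

bitmap = FFFFF......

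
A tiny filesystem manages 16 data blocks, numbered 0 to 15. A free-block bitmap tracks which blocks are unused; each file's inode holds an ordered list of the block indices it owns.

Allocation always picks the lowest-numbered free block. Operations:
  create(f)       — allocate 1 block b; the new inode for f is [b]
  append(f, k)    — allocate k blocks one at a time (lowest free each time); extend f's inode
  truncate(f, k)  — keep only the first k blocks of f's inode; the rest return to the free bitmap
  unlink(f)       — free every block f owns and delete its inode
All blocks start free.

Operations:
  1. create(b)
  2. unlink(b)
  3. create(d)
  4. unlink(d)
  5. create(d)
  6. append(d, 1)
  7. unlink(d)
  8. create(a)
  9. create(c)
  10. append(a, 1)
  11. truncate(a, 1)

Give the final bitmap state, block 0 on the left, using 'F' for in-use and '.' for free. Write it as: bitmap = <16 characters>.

create(b): bitmap=F............... | b=[0]
unlink(b): bitmap=................ | 
create(d): bitmap=F............... | d=[0]
unlink(d): bitmap=................ | 
create(d): bitmap=F............... | d=[0]
append(d, 1): bitmap=FF.............. | d=[0, 1]
unlink(d): bitmap=................ | 
create(a): bitmap=F............... | a=[0]
create(c): bitmap=FF.............. | a=[0] c=[1]
append(a, 1): bitmap=FFF............. | a=[0, 2] c=[1]
truncate(a, 1): bitmap=FF.............. | a=[0] c=[1]

bitmap = FF..............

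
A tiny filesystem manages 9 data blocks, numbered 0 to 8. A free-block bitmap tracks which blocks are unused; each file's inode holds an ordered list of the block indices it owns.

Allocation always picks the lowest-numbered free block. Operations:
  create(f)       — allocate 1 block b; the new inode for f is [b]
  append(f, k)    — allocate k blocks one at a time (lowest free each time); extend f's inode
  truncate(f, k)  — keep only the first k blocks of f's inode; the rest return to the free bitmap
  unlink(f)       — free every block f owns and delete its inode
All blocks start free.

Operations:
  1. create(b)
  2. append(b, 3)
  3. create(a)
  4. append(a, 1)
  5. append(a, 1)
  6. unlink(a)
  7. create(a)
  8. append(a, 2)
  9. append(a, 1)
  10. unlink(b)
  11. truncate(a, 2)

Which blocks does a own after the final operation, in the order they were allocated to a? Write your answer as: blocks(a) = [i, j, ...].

blocks(a) = [4, 5]

[1] create(b) — b=0 (map F........)
[2] append(b, 3) — b=0,1,2,3 (map FFFF.....)
[3] create(a) — a=4 b=0,1,2,3 (map FFFFF....)
[4] append(a, 1) — a=4,5 b=0,1,2,3 (map FFFFFF...)
[5] append(a, 1) — a=4,5,6 b=0,1,2,3 (map FFFFFFF..)
[6] unlink(a) — b=0,1,2,3 (map FFFF.....)
[7] create(a) — a=4 b=0,1,2,3 (map FFFFF....)
[8] append(a, 2) — a=4,5,6 b=0,1,2,3 (map FFFFFFF..)
[9] append(a, 1) — a=4,5,6,7 b=0,1,2,3 (map FFFFFFFF.)
[10] unlink(b) — a=4,5,6,7 (map ....FFFF.)
[11] truncate(a, 2) — a=4,5 (map ....FF...)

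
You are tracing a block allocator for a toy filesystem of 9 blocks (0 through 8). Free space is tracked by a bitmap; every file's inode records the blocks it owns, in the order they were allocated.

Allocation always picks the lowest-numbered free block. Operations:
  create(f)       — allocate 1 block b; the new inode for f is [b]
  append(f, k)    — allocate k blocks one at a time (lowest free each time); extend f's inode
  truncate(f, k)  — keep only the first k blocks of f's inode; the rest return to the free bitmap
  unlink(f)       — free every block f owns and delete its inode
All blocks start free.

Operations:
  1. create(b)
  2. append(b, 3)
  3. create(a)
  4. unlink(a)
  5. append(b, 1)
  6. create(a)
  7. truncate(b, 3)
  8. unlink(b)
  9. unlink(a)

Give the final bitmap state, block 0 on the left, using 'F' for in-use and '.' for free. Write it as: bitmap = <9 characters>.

after create(b) → b:[0]  free=[F........]
after append(b, 3) → b:[0, 1, 2, 3]  free=[FFFF.....]
after create(a) → a:[4], b:[0, 1, 2, 3]  free=[FFFFF....]
after unlink(a) → b:[0, 1, 2, 3]  free=[FFFF.....]
after append(b, 1) → b:[0, 1, 2, 3, 4]  free=[FFFFF....]
after create(a) → a:[5], b:[0, 1, 2, 3, 4]  free=[FFFFFF...]
after truncate(b, 3) → a:[5], b:[0, 1, 2]  free=[FFF..F...]
after unlink(b) → a:[5]  free=[.....F...]
after unlink(a) →   free=[.........]

bitmap = .........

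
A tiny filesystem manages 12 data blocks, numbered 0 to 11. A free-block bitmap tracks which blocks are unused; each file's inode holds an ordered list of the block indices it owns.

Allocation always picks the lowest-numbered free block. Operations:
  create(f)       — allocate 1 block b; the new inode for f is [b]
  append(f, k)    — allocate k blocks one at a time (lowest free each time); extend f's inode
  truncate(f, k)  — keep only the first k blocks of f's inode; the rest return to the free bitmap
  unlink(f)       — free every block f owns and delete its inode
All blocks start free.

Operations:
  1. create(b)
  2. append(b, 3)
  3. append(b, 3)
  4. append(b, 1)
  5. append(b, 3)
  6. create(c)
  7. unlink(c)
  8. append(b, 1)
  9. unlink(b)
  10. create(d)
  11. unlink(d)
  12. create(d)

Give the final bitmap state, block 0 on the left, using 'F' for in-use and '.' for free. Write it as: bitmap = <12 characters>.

create(b): bitmap=F........... | b=[0]
append(b, 3): bitmap=FFFF........ | b=[0, 1, 2, 3]
append(b, 3): bitmap=FFFFFFF..... | b=[0, 1, 2, 3, 4, 5, 6]
append(b, 1): bitmap=FFFFFFFF.... | b=[0, 1, 2, 3, 4, 5, 6, 7]
append(b, 3): bitmap=FFFFFFFFFFF. | b=[0, 1, 2, 3, 4, 5, 6, 7, 8, 9, 10]
create(c): bitmap=FFFFFFFFFFFF | b=[0, 1, 2, 3, 4, 5, 6, 7, 8, 9, 10] c=[11]
unlink(c): bitmap=FFFFFFFFFFF. | b=[0, 1, 2, 3, 4, 5, 6, 7, 8, 9, 10]
append(b, 1): bitmap=FFFFFFFFFFFF | b=[0, 1, 2, 3, 4, 5, 6, 7, 8, 9, 10, 11]
unlink(b): bitmap=............ | 
create(d): bitmap=F........... | d=[0]
unlink(d): bitmap=............ | 
create(d): bitmap=F........... | d=[0]

bitmap = F...........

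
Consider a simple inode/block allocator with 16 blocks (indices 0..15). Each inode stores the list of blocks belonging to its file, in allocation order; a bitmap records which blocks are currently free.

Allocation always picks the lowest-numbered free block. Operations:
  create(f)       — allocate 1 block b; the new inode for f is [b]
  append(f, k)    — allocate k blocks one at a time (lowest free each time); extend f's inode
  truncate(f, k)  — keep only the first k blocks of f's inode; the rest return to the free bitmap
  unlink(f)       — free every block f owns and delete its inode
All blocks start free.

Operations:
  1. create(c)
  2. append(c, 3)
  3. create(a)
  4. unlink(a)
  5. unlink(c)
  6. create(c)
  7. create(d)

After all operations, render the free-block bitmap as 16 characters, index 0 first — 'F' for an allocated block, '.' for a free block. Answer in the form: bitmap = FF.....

bitmap = FF..............

[1] create(c) — c=0 (map F...............)
[2] append(c, 3) — c=0,1,2,3 (map FFFF............)
[3] create(a) — a=4 c=0,1,2,3 (map FFFFF...........)
[4] unlink(a) — c=0,1,2,3 (map FFFF............)
[5] unlink(c) —  (map ................)
[6] create(c) — c=0 (map F...............)
[7] create(d) — c=0 d=1 (map FF..............)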